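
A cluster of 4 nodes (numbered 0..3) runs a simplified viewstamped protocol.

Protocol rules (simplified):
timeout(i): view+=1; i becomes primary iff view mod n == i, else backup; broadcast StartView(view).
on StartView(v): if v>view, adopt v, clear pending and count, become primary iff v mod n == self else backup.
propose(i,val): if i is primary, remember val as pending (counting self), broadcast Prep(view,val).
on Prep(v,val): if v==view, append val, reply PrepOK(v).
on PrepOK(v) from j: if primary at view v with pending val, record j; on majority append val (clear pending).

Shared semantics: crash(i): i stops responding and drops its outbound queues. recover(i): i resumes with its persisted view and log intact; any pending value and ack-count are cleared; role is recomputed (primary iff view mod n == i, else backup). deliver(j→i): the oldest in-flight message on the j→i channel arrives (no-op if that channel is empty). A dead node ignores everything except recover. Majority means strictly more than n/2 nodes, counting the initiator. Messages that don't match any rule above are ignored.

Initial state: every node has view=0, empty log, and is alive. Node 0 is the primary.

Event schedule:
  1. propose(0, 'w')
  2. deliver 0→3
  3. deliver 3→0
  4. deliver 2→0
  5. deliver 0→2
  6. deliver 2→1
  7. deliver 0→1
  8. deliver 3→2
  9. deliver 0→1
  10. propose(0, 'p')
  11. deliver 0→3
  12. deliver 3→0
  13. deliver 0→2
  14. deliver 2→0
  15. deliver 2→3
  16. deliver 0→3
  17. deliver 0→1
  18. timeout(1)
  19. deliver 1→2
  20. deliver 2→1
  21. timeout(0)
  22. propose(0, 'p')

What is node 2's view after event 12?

0

[1] propose(0,'w') → ∅
[2] deliver 0→3 → N3(back v0 [w])
[3] deliver 3→0 → ∅
[4] deliver 2→0 → ∅
[5] deliver 0→2 → N2(back v0 [w])
[6] deliver 2→1 → ∅
[7] deliver 0→1 → N1(back v0 [w])
[8] deliver 3→2 → ∅
[9] deliver 0→1 → ∅
[10] propose(0,'p') → ∅
[11] deliver 0→3 → N3(back v0 [w,p])
[12] deliver 3→0 → ∅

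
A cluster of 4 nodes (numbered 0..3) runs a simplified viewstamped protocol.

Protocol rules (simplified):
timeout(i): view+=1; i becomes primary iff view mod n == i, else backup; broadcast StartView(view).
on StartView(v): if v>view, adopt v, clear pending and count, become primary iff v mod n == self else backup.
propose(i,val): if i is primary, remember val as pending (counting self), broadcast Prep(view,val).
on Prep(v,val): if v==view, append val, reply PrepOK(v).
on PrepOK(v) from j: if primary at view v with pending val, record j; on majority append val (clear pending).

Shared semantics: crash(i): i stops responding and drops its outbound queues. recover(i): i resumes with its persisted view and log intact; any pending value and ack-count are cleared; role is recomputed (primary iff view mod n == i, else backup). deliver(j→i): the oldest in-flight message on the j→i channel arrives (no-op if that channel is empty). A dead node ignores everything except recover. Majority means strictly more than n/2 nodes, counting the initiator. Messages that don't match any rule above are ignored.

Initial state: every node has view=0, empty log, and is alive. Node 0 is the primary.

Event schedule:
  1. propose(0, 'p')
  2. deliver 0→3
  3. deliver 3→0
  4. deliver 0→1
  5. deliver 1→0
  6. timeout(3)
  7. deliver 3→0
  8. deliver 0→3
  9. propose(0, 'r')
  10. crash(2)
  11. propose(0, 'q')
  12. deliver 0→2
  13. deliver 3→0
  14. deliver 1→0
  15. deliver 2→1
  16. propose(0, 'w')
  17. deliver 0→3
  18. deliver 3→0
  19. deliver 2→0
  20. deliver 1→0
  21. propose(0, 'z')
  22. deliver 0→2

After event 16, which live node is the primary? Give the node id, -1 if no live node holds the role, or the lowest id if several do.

-1

after 1 — propose(0,'p'): ·
after 2 — deliver 0→3: n3:back/v0/[p]
after 3 — deliver 3→0: ·
after 4 — deliver 0→1: n1:back/v0/[p]
after 5 — deliver 1→0: n0:prim/v0/[p]
after 6 — timeout(3): n3:back/v1/[p]
after 7 — deliver 3→0: n0:back/v1/[p]
after 8 — deliver 0→3: ·
after 9 — propose(0,'r'): ·
after 10 — crash(2): n2:✗back/v0/[-]
after 11 — propose(0,'q'): ·
after 12 — deliver 0→2: ·
after 13 — deliver 3→0: ·
after 14 — deliver 1→0: ·
after 15 — deliver 2→1: ·
after 16 — propose(0,'w'): ·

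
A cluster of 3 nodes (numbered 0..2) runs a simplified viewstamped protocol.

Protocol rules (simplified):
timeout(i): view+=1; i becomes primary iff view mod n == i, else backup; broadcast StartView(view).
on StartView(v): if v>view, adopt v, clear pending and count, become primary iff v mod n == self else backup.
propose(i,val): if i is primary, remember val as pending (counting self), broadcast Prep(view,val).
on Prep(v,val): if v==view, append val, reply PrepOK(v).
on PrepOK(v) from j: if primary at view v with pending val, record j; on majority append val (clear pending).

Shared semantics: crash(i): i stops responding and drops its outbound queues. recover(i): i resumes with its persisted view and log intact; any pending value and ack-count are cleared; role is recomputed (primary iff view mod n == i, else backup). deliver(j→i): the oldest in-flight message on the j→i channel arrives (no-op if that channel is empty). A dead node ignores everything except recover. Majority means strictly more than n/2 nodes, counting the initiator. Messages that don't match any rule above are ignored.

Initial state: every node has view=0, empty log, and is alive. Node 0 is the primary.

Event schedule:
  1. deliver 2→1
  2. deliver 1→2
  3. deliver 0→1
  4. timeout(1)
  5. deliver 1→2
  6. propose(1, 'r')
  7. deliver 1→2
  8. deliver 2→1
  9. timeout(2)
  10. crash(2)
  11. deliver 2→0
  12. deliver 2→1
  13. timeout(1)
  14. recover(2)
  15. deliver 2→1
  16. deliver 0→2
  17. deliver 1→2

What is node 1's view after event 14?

2

e1 deliver 2→1: ·
e2 deliver 1→2: ·
e3 deliver 0→1: ·
e4 timeout(1): 1[prim,v=1,-]
e5 deliver 1→2: 2[back,v=1,-]
e6 propose(1,'r'): ·
e7 deliver 1→2: 2[back,v=1,r]
e8 deliver 2→1: 1[prim,v=1,r]
e9 timeout(2): 2[prim,v=2,r]
e10 crash(2): 2[✗prim,v=2,r]
e11 deliver 2→0: ·
e12 deliver 2→1: ·
e13 timeout(1): 1[back,v=2,r]
e14 recover(2): 2[prim,v=2,r]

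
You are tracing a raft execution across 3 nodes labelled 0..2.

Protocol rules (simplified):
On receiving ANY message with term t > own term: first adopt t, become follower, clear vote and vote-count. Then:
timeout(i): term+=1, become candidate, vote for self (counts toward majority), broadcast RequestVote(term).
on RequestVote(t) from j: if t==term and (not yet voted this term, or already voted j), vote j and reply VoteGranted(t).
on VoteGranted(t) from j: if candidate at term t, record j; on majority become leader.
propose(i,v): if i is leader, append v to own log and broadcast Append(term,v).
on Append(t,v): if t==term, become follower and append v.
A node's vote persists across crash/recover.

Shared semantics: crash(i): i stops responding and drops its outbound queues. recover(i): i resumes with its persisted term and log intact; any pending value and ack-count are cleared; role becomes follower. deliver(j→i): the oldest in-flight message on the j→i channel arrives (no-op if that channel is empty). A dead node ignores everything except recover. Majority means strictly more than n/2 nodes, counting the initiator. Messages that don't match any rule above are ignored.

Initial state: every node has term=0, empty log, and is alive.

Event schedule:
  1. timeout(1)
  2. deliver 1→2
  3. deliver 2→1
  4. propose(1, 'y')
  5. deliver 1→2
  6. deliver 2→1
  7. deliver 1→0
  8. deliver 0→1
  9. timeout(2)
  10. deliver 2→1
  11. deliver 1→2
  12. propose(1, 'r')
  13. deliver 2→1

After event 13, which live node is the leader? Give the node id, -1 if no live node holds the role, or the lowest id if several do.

2

after 1 — timeout(1): n1:cand/t1/[-]
after 2 — deliver 1→2: n2:foll/t1/[-]
after 3 — deliver 2→1: n1:lead/t1/[-]
after 4 — propose(1,'y'): n1:lead/t1/[y]
after 5 — deliver 1→2: n2:foll/t1/[y]
after 6 — deliver 2→1: ·
after 7 — deliver 1→0: n0:foll/t1/[-]
after 8 — deliver 0→1: ·
after 9 — timeout(2): n2:cand/t2/[y]
after 10 — deliver 2→1: n1:foll/t2/[y]
after 11 — deliver 1→2: n2:lead/t2/[y]
after 12 — propose(1,'r'): ·
after 13 — deliver 2→1: ·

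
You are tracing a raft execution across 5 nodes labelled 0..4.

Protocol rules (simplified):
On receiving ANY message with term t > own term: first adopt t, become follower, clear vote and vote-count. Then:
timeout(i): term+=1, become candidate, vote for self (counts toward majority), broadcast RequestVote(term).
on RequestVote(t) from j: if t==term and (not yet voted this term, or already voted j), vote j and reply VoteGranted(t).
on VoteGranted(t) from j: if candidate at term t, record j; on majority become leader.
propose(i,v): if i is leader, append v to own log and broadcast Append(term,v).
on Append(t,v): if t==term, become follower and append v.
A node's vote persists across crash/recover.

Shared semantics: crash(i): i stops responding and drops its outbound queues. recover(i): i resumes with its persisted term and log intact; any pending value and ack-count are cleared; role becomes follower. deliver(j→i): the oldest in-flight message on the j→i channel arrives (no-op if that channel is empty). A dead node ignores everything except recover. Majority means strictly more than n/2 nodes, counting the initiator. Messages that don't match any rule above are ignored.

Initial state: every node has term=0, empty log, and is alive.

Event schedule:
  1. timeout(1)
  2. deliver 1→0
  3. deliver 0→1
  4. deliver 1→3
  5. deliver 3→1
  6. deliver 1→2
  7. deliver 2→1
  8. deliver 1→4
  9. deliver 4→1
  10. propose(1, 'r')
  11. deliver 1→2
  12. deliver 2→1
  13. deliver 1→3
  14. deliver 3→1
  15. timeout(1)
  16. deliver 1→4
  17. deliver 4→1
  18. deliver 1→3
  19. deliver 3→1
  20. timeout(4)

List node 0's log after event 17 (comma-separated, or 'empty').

empty

[1] timeout(1) → N1(cand t1 [-])
[2] deliver 1→0 → N0(foll t1 [-])
[3] deliver 0→1 → ∅
[4] deliver 1→3 → N3(foll t1 [-])
[5] deliver 3→1 → N1(lead t1 [-])
[6] deliver 1→2 → N2(foll t1 [-])
[7] deliver 2→1 → ∅
[8] deliver 1→4 → N4(foll t1 [-])
[9] deliver 4→1 → ∅
[10] propose(1,'r') → N1(lead t1 [r])
[11] deliver 1→2 → N2(foll t1 [r])
[12] deliver 2→1 → ∅
[13] deliver 1→3 → N3(foll t1 [r])
[14] deliver 3→1 → ∅
[15] timeout(1) → N1(cand t2 [r])
[16] deliver 1→4 → N4(foll t1 [r])
[17] deliver 4→1 → ∅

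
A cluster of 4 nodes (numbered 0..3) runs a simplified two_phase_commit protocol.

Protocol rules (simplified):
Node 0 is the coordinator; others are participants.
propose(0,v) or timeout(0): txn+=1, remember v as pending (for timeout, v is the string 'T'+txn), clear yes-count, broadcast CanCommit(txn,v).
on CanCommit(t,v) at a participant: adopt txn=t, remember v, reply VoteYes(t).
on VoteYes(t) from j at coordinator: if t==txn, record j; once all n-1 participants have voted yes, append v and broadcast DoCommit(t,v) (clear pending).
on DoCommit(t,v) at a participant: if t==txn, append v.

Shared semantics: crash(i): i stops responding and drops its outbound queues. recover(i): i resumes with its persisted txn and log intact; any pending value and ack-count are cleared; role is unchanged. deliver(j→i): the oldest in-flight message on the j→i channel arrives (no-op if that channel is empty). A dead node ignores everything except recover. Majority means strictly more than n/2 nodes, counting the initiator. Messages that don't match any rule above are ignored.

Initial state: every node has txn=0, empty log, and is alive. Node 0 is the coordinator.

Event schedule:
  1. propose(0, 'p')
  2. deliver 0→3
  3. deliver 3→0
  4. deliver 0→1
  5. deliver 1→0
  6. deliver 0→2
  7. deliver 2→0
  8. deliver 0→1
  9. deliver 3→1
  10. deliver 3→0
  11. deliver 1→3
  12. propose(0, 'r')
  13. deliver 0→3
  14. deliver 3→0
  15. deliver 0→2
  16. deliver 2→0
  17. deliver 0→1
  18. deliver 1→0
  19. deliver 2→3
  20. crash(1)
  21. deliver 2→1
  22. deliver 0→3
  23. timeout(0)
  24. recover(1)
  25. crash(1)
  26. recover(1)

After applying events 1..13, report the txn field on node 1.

1

after 1 — propose(0,'p'): n0:coor/t1/[-]
after 2 — deliver 0→3: n3:part/t1/[-]
after 3 — deliver 3→0: ·
after 4 — deliver 0→1: n1:part/t1/[-]
after 5 — deliver 1→0: ·
after 6 — deliver 0→2: n2:part/t1/[-]
after 7 — deliver 2→0: n0:coor/t1/[p]
after 8 — deliver 0→1: n1:part/t1/[p]
after 9 — deliver 3→1: ·
after 10 — deliver 3→0: ·
after 11 — deliver 1→3: ·
after 12 — propose(0,'r'): n0:coor/t2/[p]
after 13 — deliver 0→3: n3:part/t1/[p]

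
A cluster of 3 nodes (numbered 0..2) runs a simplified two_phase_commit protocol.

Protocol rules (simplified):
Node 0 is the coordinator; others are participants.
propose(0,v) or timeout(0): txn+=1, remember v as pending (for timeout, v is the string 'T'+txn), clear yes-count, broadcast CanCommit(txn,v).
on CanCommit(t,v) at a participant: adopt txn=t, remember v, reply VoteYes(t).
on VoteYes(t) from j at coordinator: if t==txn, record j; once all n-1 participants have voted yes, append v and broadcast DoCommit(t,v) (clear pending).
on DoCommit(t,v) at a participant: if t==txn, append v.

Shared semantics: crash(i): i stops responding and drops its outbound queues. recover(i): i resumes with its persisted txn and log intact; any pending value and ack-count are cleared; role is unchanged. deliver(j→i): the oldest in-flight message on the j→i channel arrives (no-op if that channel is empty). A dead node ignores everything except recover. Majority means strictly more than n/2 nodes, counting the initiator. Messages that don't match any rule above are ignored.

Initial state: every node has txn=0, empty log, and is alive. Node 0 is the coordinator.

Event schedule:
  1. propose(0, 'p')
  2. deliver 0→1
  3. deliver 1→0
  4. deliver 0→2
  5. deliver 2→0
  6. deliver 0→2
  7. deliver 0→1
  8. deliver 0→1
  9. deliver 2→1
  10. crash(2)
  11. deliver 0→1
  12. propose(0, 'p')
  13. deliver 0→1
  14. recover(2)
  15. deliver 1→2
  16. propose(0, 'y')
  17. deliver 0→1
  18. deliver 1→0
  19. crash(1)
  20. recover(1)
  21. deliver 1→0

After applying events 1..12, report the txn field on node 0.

[1] propose(0,'p') → N0(coor t1 [-])
[2] deliver 0→1 → N1(part t1 [-])
[3] deliver 1→0 → ∅
[4] deliver 0→2 → N2(part t1 [-])
[5] deliver 2→0 → N0(coor t1 [p])
[6] deliver 0→2 → N2(part t1 [p])
[7] deliver 0→1 → N1(part t1 [p])
[8] deliver 0→1 → ∅
[9] deliver 2→1 → ∅
[10] crash(2) → N2(✗part t1 [p])
[11] deliver 0→1 → ∅
[12] propose(0,'p') → N0(coor t2 [p])

2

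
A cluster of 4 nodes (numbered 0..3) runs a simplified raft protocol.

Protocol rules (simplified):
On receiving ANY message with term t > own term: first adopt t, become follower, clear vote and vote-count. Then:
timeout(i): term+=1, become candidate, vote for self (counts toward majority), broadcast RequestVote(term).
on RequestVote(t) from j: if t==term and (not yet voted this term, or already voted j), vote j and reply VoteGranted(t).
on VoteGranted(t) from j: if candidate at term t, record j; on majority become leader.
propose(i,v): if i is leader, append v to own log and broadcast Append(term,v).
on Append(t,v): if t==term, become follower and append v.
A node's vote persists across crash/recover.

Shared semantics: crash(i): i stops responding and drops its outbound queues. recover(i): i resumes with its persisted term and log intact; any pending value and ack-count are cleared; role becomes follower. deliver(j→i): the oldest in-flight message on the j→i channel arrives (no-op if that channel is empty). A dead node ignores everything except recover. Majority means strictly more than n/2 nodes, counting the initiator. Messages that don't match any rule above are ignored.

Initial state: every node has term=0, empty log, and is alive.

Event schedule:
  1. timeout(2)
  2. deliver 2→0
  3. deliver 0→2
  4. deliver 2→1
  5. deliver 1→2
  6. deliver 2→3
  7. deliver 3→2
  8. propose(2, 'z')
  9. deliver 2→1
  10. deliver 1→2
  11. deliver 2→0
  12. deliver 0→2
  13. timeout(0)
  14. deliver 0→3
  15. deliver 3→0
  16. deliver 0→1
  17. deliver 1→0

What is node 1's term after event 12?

after 1 — timeout(2): n2:cand/t1/[-]
after 2 — deliver 2→0: n0:foll/t1/[-]
after 3 — deliver 0→2: ·
after 4 — deliver 2→1: n1:foll/t1/[-]
after 5 — deliver 1→2: n2:lead/t1/[-]
after 6 — deliver 2→3: n3:foll/t1/[-]
after 7 — deliver 3→2: ·
after 8 — propose(2,'z'): n2:lead/t1/[z]
after 9 — deliver 2→1: n1:foll/t1/[z]
after 10 — deliver 1→2: ·
after 11 — deliver 2→0: n0:foll/t1/[z]
after 12 — deliver 0→2: ·

1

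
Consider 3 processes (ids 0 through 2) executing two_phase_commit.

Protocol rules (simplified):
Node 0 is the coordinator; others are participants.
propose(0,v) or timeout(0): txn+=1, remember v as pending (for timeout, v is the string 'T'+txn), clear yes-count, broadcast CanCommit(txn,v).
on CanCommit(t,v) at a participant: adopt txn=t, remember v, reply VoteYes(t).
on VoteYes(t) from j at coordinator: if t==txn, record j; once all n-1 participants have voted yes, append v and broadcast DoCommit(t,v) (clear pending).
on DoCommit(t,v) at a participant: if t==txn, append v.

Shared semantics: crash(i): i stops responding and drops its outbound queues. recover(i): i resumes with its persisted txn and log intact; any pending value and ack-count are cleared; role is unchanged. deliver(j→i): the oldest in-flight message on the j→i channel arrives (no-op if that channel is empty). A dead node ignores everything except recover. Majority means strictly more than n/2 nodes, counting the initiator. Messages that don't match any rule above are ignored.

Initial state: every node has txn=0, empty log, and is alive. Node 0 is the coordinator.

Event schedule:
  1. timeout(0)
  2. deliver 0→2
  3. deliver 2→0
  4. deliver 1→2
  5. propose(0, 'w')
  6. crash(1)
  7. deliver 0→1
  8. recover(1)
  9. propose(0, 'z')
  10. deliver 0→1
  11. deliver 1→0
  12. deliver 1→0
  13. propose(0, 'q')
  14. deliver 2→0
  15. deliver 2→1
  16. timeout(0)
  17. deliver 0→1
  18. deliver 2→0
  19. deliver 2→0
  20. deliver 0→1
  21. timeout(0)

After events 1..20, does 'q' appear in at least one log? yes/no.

[1] timeout(0) → N0(coor t1 [-])
[2] deliver 0→2 → N2(part t1 [-])
[3] deliver 2→0 → ∅
[4] deliver 1→2 → ∅
[5] propose(0,'w') → N0(coor t2 [-])
[6] crash(1) → N1(✗part t0 [-])
[7] deliver 0→1 → ∅
[8] recover(1) → N1(part t0 [-])
[9] propose(0,'z') → N0(coor t3 [-])
[10] deliver 0→1 → N1(part t1 [-])
[11] deliver 1→0 → ∅
[12] deliver 1→0 → ∅
[13] propose(0,'q') → N0(coor t4 [-])
[14] deliver 2→0 → ∅
[15] deliver 2→1 → ∅
[16] timeout(0) → N0(coor t5 [-])
[17] deliver 0→1 → N1(part t2 [-])
[18] deliver 2→0 → ∅
[19] deliver 2→0 → ∅
[20] deliver 0→1 → N1(part t3 [-])

no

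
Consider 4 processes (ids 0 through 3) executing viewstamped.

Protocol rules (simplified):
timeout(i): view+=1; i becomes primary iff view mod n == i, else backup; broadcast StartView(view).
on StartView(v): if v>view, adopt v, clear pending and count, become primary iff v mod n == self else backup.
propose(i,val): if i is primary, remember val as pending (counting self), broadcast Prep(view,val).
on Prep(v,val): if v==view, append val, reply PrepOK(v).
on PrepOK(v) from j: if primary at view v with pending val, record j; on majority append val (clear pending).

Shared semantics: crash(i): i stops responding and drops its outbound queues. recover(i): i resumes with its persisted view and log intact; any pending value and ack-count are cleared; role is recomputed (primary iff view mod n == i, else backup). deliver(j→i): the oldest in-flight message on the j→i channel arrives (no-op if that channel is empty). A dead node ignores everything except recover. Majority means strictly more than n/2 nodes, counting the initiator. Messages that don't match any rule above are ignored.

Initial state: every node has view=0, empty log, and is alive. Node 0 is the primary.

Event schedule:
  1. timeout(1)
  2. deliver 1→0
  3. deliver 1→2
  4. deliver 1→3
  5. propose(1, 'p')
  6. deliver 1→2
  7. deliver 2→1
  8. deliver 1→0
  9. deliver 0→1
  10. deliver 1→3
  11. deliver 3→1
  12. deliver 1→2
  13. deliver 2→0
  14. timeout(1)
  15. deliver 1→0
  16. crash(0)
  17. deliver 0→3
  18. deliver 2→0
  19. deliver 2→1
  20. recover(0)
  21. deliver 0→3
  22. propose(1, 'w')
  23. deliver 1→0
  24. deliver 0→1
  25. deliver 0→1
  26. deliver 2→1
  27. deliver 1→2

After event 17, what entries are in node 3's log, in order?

1. timeout(1):  <1:prim v1 ->
2. deliver 1→0:  <0:back v1 ->
3. deliver 1→2:  <2:back v1 ->
4. deliver 1→3:  <3:back v1 ->
5. propose(1,'p'):  nop
6. deliver 1→2:  <2:back v1 p>
7. deliver 2→1:  nop
8. deliver 1→0:  <0:back v1 p>
9. deliver 0→1:  <1:prim v1 p>
10. deliver 1→3:  <3:back v1 p>
11. deliver 3→1:  nop
12. deliver 1→2:  nop
13. deliver 2→0:  nop
14. timeout(1):  <1:back v2 p>
15. deliver 1→0:  <0:back v2 p>
16. crash(0):  <0:✗back v2 p>
17. deliver 0→3:  nop

p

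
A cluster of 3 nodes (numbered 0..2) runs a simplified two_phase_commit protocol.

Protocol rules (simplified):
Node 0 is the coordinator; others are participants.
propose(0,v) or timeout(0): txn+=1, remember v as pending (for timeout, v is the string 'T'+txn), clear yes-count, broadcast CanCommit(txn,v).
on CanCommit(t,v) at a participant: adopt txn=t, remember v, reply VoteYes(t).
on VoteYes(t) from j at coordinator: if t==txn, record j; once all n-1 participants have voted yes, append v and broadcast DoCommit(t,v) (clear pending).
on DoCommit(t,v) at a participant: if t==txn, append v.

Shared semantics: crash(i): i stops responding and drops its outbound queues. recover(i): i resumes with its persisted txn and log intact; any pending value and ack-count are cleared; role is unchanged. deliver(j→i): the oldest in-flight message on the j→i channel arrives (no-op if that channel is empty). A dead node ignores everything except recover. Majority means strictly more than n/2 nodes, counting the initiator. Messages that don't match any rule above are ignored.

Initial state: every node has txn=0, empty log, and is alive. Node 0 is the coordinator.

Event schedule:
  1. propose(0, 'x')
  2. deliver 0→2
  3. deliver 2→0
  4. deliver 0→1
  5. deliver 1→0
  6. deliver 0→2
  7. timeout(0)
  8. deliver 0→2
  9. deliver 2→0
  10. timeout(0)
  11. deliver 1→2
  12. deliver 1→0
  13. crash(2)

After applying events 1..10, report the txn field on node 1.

1. propose(0,'x'):  <0:coor t1 ->
2. deliver 0→2:  <2:part t1 ->
3. deliver 2→0:  nop
4. deliver 0→1:  <1:part t1 ->
5. deliver 1→0:  <0:coor t1 x>
6. deliver 0→2:  <2:part t1 x>
7. timeout(0):  <0:coor t2 x>
8. deliver 0→2:  <2:part t2 x>
9. deliver 2→0:  nop
10. timeout(0):  <0:coor t3 x>

1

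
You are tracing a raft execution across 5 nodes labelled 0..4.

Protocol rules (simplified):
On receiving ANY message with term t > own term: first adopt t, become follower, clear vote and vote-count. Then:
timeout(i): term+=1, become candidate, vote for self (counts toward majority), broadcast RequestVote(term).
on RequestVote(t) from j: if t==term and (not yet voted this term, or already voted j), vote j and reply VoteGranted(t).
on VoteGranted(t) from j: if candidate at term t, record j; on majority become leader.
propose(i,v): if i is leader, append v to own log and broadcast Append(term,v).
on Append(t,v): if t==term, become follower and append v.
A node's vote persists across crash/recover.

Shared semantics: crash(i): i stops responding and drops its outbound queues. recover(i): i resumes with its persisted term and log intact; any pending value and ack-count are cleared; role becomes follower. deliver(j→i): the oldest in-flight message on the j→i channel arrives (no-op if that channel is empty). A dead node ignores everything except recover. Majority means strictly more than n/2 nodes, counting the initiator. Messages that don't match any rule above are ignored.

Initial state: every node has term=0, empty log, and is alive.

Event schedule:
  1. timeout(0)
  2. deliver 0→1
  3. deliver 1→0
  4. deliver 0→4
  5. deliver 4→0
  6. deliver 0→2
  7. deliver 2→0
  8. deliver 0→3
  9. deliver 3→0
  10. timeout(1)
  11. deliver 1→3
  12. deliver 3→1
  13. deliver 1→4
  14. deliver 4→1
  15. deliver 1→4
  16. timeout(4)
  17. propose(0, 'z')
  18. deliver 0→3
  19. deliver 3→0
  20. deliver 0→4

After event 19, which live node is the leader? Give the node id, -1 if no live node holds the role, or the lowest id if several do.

after 1 — timeout(0): n0:cand/t1/[-]
after 2 — deliver 0→1: n1:foll/t1/[-]
after 3 — deliver 1→0: ·
after 4 — deliver 0→4: n4:foll/t1/[-]
after 5 — deliver 4→0: n0:lead/t1/[-]
after 6 — deliver 0→2: n2:foll/t1/[-]
after 7 — deliver 2→0: ·
after 8 — deliver 0→3: n3:foll/t1/[-]
after 9 — deliver 3→0: ·
after 10 — timeout(1): n1:cand/t2/[-]
after 11 — deliver 1→3: n3:foll/t2/[-]
after 12 — deliver 3→1: ·
after 13 — deliver 1→4: n4:foll/t2/[-]
after 14 — deliver 4→1: n1:lead/t2/[-]
after 15 — deliver 1→4: ·
after 16 — timeout(4): n4:cand/t3/[-]
after 17 — propose(0,'z'): n0:lead/t1/[z]
after 18 — deliver 0→3: ·
after 19 — deliver 3→0: ·

0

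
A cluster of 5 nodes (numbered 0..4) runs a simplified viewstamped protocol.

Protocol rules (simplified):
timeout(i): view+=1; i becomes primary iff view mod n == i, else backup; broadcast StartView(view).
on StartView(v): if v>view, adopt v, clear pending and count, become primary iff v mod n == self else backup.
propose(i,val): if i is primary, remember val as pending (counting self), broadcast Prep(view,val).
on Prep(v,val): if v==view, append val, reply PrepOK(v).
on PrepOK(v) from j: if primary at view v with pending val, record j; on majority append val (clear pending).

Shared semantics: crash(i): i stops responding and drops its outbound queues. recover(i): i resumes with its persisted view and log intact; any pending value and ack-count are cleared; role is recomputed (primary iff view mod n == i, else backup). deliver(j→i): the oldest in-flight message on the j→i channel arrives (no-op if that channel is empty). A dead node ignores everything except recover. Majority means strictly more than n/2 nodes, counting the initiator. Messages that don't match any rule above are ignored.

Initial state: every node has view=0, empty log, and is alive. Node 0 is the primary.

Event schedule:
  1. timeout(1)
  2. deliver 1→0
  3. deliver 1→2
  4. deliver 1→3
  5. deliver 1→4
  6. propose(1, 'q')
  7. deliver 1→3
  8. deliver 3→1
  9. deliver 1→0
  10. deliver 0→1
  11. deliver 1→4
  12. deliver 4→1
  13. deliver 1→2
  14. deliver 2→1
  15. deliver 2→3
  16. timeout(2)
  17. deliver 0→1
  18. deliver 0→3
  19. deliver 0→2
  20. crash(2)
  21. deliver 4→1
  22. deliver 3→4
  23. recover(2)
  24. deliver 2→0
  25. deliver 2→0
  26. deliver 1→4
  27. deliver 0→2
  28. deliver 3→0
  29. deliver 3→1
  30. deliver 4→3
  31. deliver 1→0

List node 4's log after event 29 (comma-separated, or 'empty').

q

step 1 timeout(1): 1={prim,v=1,log=-}
step 2 deliver 1→0: 0={back,v=1,log=-}
step 3 deliver 1→2: 2={back,v=1,log=-}
step 4 deliver 1→3: 3={back,v=1,log=-}
step 5 deliver 1→4: 4={back,v=1,log=-}
step 6 propose(1,'q'): —
step 7 deliver 1→3: 3={back,v=1,log=q}
step 8 deliver 3→1: —
step 9 deliver 1→0: 0={back,v=1,log=q}
step 10 deliver 0→1: 1={prim,v=1,log=q}
step 11 deliver 1→4: 4={back,v=1,log=q}
step 12 deliver 4→1: —
step 13 deliver 1→2: 2={back,v=1,log=q}
step 14 deliver 2→1: —
step 15 deliver 2→3: —
step 16 timeout(2): 2={prim,v=2,log=q}
step 17 deliver 0→1: —
step 18 deliver 0→3: —
step 19 deliver 0→2: —
step 20 crash(2): 2={✗prim,v=2,log=q}
step 21 deliver 4→1: —
step 22 deliver 3→4: —
step 23 recover(2): 2={prim,v=2,log=q}
step 24 deliver 2→0: —
step 25 deliver 2→0: —
step 26 deliver 1→4: —
step 27 deliver 0→2: —
step 28 deliver 3→0: —
step 29 deliver 3→1: —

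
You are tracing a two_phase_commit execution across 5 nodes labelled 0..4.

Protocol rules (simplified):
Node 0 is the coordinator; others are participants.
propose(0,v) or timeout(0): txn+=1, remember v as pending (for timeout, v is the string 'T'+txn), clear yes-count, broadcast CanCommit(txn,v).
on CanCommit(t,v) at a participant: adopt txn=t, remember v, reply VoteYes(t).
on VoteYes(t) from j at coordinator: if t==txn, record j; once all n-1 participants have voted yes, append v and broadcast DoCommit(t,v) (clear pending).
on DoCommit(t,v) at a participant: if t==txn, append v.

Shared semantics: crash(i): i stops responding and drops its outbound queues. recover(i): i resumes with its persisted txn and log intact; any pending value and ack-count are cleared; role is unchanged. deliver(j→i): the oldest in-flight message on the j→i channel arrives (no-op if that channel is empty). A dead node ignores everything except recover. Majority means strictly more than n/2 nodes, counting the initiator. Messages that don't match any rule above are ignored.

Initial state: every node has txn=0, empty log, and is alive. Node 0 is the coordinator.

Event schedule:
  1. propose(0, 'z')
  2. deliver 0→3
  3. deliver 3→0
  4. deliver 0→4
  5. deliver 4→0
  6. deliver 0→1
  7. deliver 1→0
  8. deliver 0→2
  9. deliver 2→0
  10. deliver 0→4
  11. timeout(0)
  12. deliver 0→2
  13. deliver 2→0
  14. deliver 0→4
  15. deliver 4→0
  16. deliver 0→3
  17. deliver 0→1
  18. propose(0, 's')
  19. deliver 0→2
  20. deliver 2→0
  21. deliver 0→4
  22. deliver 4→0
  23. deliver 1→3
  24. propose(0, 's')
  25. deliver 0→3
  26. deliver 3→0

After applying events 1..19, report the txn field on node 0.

3

after 1 — propose(0,'z'): n0:coor/t1/[-]
after 2 — deliver 0→3: n3:part/t1/[-]
after 3 — deliver 3→0: ·
after 4 — deliver 0→4: n4:part/t1/[-]
after 5 — deliver 4→0: ·
after 6 — deliver 0→1: n1:part/t1/[-]
after 7 — deliver 1→0: ·
after 8 — deliver 0→2: n2:part/t1/[-]
after 9 — deliver 2→0: n0:coor/t1/[z]
after 10 — deliver 0→4: n4:part/t1/[z]
after 11 — timeout(0): n0:coor/t2/[z]
after 12 — deliver 0→2: n2:part/t1/[z]
after 13 — deliver 2→0: ·
after 14 — deliver 0→4: n4:part/t2/[z]
after 15 — deliver 4→0: ·
after 16 — deliver 0→3: n3:part/t1/[z]
after 17 — deliver 0→1: n1:part/t1/[z]
after 18 — propose(0,'s'): n0:coor/t3/[z]
after 19 — deliver 0→2: n2:part/t2/[z]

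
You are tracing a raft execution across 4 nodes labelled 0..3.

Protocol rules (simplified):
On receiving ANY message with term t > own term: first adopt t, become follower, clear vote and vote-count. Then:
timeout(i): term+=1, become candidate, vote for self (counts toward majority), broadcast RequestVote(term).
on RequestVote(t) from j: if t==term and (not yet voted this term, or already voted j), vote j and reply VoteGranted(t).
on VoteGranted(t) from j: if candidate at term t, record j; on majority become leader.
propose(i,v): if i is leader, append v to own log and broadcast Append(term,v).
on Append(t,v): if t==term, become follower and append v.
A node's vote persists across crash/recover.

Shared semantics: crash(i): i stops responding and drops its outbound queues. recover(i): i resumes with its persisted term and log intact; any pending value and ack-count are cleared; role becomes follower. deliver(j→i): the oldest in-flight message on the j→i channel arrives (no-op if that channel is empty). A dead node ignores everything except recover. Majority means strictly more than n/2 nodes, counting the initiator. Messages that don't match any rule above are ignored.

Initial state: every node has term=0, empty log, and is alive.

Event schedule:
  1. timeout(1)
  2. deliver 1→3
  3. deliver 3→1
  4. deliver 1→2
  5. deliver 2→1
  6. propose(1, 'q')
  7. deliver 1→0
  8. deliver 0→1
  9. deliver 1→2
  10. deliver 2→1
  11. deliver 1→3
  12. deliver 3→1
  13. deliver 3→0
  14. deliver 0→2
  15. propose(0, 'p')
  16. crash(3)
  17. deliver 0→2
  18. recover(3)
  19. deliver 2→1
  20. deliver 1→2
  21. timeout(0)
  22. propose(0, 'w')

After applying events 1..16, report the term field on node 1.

1

after 1 — timeout(1): n1:cand/t1/[-]
after 2 — deliver 1→3: n3:foll/t1/[-]
after 3 — deliver 3→1: ·
after 4 — deliver 1→2: n2:foll/t1/[-]
after 5 — deliver 2→1: n1:lead/t1/[-]
after 6 — propose(1,'q'): n1:lead/t1/[q]
after 7 — deliver 1→0: n0:foll/t1/[-]
after 8 — deliver 0→1: ·
after 9 — deliver 1→2: n2:foll/t1/[q]
after 10 — deliver 2→1: ·
after 11 — deliver 1→3: n3:foll/t1/[q]
after 12 — deliver 3→1: ·
after 13 — deliver 3→0: ·
after 14 — deliver 0→2: ·
after 15 — propose(0,'p'): ·
after 16 — crash(3): n3:✗foll/t1/[q]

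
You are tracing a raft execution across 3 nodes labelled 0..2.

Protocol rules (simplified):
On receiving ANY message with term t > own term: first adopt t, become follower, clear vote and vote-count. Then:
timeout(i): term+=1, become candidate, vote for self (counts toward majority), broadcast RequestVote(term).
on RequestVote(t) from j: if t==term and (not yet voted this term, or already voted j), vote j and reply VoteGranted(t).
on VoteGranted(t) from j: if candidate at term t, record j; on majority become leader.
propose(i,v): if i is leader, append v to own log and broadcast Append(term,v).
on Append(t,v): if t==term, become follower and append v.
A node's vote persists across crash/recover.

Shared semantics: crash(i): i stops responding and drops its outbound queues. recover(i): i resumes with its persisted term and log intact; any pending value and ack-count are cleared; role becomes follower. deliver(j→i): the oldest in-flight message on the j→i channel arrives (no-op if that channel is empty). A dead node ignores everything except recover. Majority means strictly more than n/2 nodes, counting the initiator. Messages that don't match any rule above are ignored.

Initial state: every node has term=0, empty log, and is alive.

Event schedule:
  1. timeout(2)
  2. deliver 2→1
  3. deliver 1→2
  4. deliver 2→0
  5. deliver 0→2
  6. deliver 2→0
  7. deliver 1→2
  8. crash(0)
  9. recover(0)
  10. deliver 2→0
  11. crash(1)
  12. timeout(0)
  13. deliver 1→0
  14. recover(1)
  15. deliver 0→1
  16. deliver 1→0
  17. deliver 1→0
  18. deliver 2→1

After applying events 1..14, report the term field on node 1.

1

e1 timeout(2): 2[cand,t=1,-]
e2 deliver 2→1: 1[foll,t=1,-]
e3 deliver 1→2: 2[lead,t=1,-]
e4 deliver 2→0: 0[foll,t=1,-]
e5 deliver 0→2: ·
e6 deliver 2→0: ·
e7 deliver 1→2: ·
e8 crash(0): 0[✗foll,t=1,-]
e9 recover(0): 0[foll,t=1,-]
e10 deliver 2→0: ·
e11 crash(1): 1[✗foll,t=1,-]
e12 timeout(0): 0[cand,t=2,-]
e13 deliver 1→0: ·
e14 recover(1): 1[foll,t=1,-]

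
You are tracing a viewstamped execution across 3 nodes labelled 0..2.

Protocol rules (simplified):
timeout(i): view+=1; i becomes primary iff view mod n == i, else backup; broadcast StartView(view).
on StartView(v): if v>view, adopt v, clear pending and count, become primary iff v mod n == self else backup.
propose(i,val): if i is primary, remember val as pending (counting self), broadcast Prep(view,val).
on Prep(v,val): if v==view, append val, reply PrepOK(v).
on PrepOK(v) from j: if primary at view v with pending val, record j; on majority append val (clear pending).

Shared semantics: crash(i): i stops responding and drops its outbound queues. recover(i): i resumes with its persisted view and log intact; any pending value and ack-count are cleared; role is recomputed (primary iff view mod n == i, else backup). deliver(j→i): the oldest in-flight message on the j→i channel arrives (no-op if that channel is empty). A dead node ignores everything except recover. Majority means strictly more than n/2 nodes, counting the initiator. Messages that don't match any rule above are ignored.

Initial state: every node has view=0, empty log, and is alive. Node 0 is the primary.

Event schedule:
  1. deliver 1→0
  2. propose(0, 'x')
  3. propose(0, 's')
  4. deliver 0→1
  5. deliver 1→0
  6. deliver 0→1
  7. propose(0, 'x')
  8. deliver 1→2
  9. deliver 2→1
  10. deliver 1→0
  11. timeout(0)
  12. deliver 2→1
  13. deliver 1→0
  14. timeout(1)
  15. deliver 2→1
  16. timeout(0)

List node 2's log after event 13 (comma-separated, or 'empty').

empty

[1] deliver 1→0 → ∅
[2] propose(0,'x') → ∅
[3] propose(0,'s') → ∅
[4] deliver 0→1 → N1(back v0 [x])
[5] deliver 1→0 → N0(prim v0 [s])
[6] deliver 0→1 → N1(back v0 [x,s])
[7] propose(0,'x') → ∅
[8] deliver 1→2 → ∅
[9] deliver 2→1 → ∅
[10] deliver 1→0 → N0(prim v0 [s,x])
[11] timeout(0) → N0(back v1 [s,x])
[12] deliver 2→1 → ∅
[13] deliver 1→0 → ∅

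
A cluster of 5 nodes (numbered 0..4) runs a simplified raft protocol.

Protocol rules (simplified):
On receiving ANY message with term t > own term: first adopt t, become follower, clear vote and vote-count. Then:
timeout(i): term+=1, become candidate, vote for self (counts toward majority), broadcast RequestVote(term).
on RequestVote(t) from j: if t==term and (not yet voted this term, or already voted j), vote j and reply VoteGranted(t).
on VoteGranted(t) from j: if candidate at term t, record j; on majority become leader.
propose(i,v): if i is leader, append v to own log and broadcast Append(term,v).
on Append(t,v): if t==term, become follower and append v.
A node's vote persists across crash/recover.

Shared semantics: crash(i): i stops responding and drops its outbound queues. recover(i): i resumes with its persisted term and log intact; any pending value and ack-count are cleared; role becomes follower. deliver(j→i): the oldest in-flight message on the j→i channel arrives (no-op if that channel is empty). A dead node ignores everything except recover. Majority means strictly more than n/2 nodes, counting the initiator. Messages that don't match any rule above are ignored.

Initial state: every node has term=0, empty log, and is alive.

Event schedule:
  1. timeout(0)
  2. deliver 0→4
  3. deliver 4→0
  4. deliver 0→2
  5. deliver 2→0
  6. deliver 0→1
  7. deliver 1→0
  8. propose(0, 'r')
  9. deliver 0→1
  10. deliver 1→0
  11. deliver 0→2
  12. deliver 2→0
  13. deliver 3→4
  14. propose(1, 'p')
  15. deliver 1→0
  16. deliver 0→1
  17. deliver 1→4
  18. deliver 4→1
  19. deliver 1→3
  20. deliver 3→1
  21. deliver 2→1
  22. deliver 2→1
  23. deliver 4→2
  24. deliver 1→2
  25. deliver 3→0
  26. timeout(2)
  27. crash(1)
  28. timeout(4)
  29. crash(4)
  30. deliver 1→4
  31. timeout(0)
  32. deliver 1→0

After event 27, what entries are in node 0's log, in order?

[1] timeout(0) → N0(cand t1 [-])
[2] deliver 0→4 → N4(foll t1 [-])
[3] deliver 4→0 → ∅
[4] deliver 0→2 → N2(foll t1 [-])
[5] deliver 2→0 → N0(lead t1 [-])
[6] deliver 0→1 → N1(foll t1 [-])
[7] deliver 1→0 → ∅
[8] propose(0,'r') → N0(lead t1 [r])
[9] deliver 0→1 → N1(foll t1 [r])
[10] deliver 1→0 → ∅
[11] deliver 0→2 → N2(foll t1 [r])
[12] deliver 2→0 → ∅
[13] deliver 3→4 → ∅
[14] propose(1,'p') → ∅
[15] deliver 1→0 → ∅
[16] deliver 0→1 → ∅
[17] deliver 1→4 → ∅
[18] deliver 4→1 → ∅
[19] deliver 1→3 → ∅
[20] deliver 3→1 → ∅
[21] deliver 2→1 → ∅
[22] deliver 2→1 → ∅
[23] deliver 4→2 → ∅
[24] deliver 1→2 → ∅
[25] deliver 3→0 → ∅
[26] timeout(2) → N2(cand t2 [r])
[27] crash(1) → N1(✗foll t1 [r])

r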